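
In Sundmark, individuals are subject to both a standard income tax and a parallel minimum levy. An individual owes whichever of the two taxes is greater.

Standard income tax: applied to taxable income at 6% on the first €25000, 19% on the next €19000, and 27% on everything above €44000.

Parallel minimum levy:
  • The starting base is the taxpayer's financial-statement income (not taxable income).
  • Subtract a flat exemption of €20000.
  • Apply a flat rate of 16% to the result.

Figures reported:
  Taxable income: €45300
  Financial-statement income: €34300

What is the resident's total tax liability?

Standard income tax:
  €25000 × 6% = €1500
  €19000 × 19% = €3610
  €1300 × 27% = €351
  → €5461

Parallel minimum levy:
  Base (financial-statement income): €34300
  Less exemption €20000 → base €14300
  €14300 × 16% = €2288

€5461 > €2288, so the standard income tax governs.

€5461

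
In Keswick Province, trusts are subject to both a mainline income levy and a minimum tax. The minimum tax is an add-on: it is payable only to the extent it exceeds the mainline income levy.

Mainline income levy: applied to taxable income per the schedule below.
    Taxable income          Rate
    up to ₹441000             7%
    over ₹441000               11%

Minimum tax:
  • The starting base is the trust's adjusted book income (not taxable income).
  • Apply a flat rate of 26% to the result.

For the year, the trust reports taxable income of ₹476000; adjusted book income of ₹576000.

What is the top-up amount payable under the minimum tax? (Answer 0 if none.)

₹115040

Mainline income levy:
  ₹441000 × 7% = ₹30870
  ₹35000 × 11% = ₹3850
  → ₹34720

Minimum tax:
  Base (adjusted book income): ₹576000
  ₹576000 × 26% = ₹149760

Excess of minimum tax over mainline income levy: ₹149760 − ₹34720 = ₹115040.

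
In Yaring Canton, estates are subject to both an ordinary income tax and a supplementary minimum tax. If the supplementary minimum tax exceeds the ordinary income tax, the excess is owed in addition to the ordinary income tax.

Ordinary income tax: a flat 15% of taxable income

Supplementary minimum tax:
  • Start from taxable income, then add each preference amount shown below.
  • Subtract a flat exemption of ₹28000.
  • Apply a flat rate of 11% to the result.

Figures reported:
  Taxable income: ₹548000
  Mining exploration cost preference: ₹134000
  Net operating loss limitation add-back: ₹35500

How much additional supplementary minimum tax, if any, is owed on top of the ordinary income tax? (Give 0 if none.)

Supplementary minimum tax:
  Adjusted income: ₹548000 + ₹134000 + ₹35500 = ₹717500
  Less exemption ₹28000 → base ₹689500
  ₹689500 × 11% = ₹75845

Ordinary income tax:
  ₹548000 × 15% = ₹82200

₹75845 ≤ ₹82200, so no add-on is due.

₹0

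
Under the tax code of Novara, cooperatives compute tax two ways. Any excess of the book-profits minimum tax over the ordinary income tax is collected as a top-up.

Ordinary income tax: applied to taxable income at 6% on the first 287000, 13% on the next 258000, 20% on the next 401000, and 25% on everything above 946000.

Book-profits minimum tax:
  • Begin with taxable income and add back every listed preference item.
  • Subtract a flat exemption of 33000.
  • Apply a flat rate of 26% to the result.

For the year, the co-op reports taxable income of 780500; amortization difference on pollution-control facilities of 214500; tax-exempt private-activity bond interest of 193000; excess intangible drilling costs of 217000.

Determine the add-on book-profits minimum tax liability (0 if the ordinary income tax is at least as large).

258860

Book-profits minimum tax:
  Adjusted income: 780500 + 214500 + 193000 + 217000 = 1405000
  Less exemption 33000 → base 1372000
  1372000 × 26% = 356720

Ordinary income tax:
  287000 × 6% = 17220
  258000 × 13% = 33540
  235500 × 20% = 47100
  → 97860

Excess of book-profits minimum tax over ordinary income tax: 356720 − 97860 = 258860.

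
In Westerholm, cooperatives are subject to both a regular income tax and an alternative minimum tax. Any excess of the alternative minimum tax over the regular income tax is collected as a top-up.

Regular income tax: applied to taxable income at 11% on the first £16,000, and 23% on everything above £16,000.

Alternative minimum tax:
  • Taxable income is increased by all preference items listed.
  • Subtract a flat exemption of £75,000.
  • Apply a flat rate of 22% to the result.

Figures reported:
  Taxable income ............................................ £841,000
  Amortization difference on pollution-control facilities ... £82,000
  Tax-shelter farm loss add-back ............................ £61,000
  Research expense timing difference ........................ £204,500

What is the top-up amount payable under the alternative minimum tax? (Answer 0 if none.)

Regular income tax:
  £16,000 × 11% = £1,760
  £825,000 × 23% = £189,750
  → £191,510

Alternative minimum tax:
  Adjusted income: £841,000 + £82,000 + £61,000 + £204,500 = £1,188,500
  Less exemption £75,000 → base £1,113,500
  £1,113,500 × 22% = £244,970

Excess of alternative minimum tax over regular income tax: £244,970 − £191,510 = £53,460.

£53,460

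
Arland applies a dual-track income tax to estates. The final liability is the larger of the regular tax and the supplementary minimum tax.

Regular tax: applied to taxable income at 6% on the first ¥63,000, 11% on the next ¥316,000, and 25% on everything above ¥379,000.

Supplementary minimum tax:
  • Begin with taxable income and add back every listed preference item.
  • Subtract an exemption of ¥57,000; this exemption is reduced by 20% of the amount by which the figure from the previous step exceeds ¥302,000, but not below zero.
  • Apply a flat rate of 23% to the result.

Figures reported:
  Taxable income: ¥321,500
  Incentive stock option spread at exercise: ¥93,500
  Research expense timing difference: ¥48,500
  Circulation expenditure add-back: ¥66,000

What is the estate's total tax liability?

¥119,140

Supplementary minimum tax:
  Adjusted income: ¥321,500 + ¥93,500 + ¥48,500 + ¥66,000 = ¥529,500
  Exemption: ¥57,000 − 20% × (¥529,500 − ¥302,000) = ¥57,000 − ¥45,500 = ¥11,500
  Base: ¥529,500 − ¥11,500 = ¥518,000
  ¥518,000 × 23% = ¥119,140

Regular tax:
  ¥63,000 × 6% = ¥3,780
  ¥258,500 × 11% = ¥28,435
  → ¥32,215

¥119,140 > ¥32,215, so the supplementary minimum tax is the binding amount.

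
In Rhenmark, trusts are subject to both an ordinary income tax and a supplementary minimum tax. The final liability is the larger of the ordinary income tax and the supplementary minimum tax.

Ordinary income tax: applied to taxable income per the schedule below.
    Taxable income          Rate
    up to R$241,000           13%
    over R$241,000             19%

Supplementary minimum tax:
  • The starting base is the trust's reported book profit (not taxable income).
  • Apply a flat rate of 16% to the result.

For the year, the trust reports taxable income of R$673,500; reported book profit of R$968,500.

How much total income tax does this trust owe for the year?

R$154,960

Supplementary minimum tax:
  Base (reported book profit): R$968,500
  R$968,500 × 16% = R$154,960

Ordinary income tax:
  R$241,000 × 13% = R$31,330
  R$432,500 × 19% = R$82,175
  → R$113,505

R$154,960 > R$113,505, so the supplementary minimum tax is the binding amount.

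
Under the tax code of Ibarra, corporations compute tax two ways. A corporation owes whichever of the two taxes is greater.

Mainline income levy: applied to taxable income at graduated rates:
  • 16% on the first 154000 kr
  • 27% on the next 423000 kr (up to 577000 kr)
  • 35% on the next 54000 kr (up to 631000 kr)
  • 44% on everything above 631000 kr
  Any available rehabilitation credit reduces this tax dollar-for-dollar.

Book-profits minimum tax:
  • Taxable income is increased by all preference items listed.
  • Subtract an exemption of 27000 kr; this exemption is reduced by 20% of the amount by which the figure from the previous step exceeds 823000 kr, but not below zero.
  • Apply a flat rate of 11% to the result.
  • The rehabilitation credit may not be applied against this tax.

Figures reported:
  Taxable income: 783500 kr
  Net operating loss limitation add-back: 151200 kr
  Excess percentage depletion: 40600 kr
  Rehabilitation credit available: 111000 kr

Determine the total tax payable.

113850 kr

Book-profits minimum tax:
  Adjusted income: 783500 kr + 151200 kr + 40600 kr = 975300 kr
  Exemption: 20% × (975300 kr − 823000 kr) = 30460 kr ≥ 27000 kr, so the exemption is fully phased out
  Base: 975300 kr − 0 kr = 975300 kr
  975300 kr × 11% = 107283 kr

Mainline income levy:
  154000 kr × 16% = 24640 kr
  423000 kr × 27% = 114210 kr
  54000 kr × 35% = 18900 kr
  152500 kr × 44% = 67100 kr
  → 224850 kr
  Less rehabilitation credit 111000 kr → 113850 kr

113850 kr > 107283 kr, so the mainline income levy governs.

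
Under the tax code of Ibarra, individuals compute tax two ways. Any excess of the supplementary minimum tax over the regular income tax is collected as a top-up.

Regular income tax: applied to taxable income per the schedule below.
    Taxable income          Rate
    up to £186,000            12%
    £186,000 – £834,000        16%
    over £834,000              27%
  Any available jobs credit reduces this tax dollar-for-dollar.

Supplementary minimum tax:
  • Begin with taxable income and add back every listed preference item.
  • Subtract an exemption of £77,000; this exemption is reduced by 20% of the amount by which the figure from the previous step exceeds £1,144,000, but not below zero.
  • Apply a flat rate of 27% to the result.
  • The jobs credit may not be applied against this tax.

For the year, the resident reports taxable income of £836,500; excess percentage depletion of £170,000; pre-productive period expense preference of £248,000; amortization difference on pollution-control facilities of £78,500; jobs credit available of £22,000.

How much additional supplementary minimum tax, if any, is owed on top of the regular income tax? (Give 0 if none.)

£244,651

Regular income tax:
  £186,000 × 12% = £22,320
  £648,000 × 16% = £103,680
  £2,500 × 27% = £675
  → £126,675
  Less jobs credit £22,000 → £104,675

Supplementary minimum tax:
  Adjusted income: £836,500 + £170,000 + £248,000 + £78,500 = £1,333,000
  Exemption: £77,000 − 20% × (£1,333,000 − £1,144,000) = £77,000 − £37,800 = £39,200
  Base: £1,333,000 − £39,200 = £1,293,800
  £1,293,800 × 27% = £349,326

Excess of supplementary minimum tax over regular income tax: £349,326 − £104,675 = £244,651.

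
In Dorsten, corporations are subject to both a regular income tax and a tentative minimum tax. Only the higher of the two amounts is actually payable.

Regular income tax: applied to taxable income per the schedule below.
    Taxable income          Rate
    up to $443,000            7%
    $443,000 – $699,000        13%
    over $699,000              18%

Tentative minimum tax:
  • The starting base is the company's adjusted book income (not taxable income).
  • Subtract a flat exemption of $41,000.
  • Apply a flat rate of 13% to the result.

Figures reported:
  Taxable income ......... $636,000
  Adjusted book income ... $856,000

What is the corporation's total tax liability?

$105,950

Tentative minimum tax:
  Base (adjusted book income): $856,000
  Less exemption $41,000 → base $815,000
  $815,000 × 13% = $105,950

Regular income tax:
  $443,000 × 7% = $31,010
  $193,000 × 13% = $25,090
  → $56,100

$105,950 > $56,100, so the tentative minimum tax is the binding amount.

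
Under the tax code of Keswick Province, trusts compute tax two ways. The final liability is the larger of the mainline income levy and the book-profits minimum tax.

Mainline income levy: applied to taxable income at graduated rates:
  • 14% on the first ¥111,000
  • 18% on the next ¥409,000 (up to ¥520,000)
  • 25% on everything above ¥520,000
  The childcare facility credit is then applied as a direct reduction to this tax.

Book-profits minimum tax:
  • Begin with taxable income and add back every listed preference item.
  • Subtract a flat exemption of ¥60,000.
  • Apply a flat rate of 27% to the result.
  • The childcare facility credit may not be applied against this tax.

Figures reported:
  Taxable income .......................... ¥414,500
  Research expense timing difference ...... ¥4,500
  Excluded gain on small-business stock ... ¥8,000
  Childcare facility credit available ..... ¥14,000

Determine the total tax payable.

¥99,090

Book-profits minimum tax:
  Adjusted income: ¥414,500 + ¥4,500 + ¥8,000 = ¥427,000
  Less exemption ¥60,000 → base ¥367,000
  ¥367,000 × 27% = ¥99,090

Mainline income levy:
  ¥111,000 × 14% = ¥15,540
  ¥303,500 × 18% = ¥54,630
  → ¥70,170
  Less childcare facility credit ¥14,000 → ¥56,170

¥99,090 > ¥56,170, so the book-profits minimum tax is the binding amount.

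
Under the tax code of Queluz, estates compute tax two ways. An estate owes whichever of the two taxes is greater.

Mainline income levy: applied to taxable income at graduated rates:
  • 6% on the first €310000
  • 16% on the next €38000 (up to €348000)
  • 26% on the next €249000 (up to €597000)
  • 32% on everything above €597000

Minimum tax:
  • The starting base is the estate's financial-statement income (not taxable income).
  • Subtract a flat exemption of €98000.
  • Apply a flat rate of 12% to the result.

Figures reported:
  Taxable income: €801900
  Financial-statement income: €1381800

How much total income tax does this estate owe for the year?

€154988

Mainline income levy:
  €310000 × 6% = €18600
  €38000 × 16% = €6080
  €249000 × 26% = €64740
  €204900 × 32% = €65568
  → €154988

Minimum tax:
  Base (financial-statement income): €1381800
  Less exemption €98000 → base €1283800
  €1283800 × 12% = €154056

€154988 > €154056, so the mainline income levy governs.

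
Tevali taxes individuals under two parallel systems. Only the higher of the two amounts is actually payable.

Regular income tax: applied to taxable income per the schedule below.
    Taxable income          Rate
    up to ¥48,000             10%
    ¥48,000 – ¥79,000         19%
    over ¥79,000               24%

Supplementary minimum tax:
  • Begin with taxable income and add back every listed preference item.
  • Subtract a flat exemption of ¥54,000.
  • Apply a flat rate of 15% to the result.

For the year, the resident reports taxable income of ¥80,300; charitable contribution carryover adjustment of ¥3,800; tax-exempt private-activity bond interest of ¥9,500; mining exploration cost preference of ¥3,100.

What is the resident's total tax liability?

Regular income tax:
  ¥48,000 × 10% = ¥4,800
  ¥31,000 × 19% = ¥5,890
  ¥1,300 × 24% = ¥312
  → ¥11,002

Supplementary minimum tax:
  Adjusted income: ¥80,300 + ¥3,800 + ¥9,500 + ¥3,100 = ¥96,700
  Less exemption ¥54,000 → base ¥42,700
  ¥42,700 × 15% = ¥6,405

¥11,002 > ¥6,405, so the regular income tax governs.

¥11,002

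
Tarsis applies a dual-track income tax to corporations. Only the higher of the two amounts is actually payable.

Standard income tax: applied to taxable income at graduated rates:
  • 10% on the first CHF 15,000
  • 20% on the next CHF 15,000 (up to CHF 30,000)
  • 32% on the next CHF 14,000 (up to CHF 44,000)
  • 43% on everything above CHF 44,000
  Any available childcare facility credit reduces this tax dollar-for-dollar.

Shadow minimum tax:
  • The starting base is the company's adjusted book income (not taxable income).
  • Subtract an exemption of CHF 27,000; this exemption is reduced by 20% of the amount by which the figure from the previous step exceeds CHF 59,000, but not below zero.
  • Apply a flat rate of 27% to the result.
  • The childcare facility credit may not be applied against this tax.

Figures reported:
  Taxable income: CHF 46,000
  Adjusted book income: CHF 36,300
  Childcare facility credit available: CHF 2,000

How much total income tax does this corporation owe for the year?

CHF 7,840

Shadow minimum tax:
  Base (adjusted book income): CHF 36,300
  Exemption: CHF 36,300 ≤ CHF 59,000, so full CHF 27,000 applies
  Base: CHF 36,300 − CHF 27,000 = CHF 9,300
  CHF 9,300 × 27% = CHF 2,511

Standard income tax:
  CHF 15,000 × 10% = CHF 1,500
  CHF 15,000 × 20% = CHF 3,000
  CHF 14,000 × 32% = CHF 4,480
  CHF 2,000 × 43% = CHF 860
  → CHF 9,840
  Less childcare facility credit CHF 2,000 → CHF 7,840

CHF 7,840 > CHF 2,511, so the standard income tax governs.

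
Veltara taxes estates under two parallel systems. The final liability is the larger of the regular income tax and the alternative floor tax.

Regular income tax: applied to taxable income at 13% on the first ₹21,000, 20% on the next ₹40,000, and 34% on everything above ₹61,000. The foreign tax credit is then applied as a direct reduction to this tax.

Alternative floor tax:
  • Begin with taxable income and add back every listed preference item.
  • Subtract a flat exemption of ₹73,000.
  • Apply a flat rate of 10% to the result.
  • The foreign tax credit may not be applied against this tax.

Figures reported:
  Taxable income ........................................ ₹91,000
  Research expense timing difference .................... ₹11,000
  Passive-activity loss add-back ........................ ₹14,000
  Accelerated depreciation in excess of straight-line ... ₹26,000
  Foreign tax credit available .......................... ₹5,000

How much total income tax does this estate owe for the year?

₹15,930

Alternative floor tax:
  Adjusted income: ₹91,000 + ₹11,000 + ₹14,000 + ₹26,000 = ₹142,000
  Less exemption ₹73,000 → base ₹69,000
  ₹69,000 × 10% = ₹6,900

Regular income tax:
  ₹21,000 × 13% = ₹2,730
  ₹40,000 × 20% = ₹8,000
  ₹30,000 × 34% = ₹10,200
  → ₹20,930
  Less foreign tax credit ₹5,000 → ₹15,930

₹15,930 > ₹6,900, so the regular income tax governs.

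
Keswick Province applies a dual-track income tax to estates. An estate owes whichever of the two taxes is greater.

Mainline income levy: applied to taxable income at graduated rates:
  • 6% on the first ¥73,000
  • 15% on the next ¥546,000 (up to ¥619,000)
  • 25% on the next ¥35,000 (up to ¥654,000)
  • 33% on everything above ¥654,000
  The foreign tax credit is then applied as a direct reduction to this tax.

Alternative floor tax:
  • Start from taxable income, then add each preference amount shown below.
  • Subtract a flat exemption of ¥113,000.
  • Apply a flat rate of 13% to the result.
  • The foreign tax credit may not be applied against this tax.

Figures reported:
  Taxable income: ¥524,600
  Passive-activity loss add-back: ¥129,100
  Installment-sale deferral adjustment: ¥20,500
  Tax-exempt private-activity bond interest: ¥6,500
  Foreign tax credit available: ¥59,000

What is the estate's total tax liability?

¥73,801

Mainline income levy:
  ¥73,000 × 6% = ¥4,380
  ¥451,600 × 15% = ¥67,740
  → ¥72,120
  Less foreign tax credit ¥59,000 → ¥13,120

Alternative floor tax:
  Adjusted income: ¥524,600 + ¥129,100 + ¥20,500 + ¥6,500 = ¥680,700
  Less exemption ¥113,000 → base ¥567,700
  ¥567,700 × 13% = ¥73,801

¥73,801 > ¥13,120, so the alternative floor tax is the binding amount.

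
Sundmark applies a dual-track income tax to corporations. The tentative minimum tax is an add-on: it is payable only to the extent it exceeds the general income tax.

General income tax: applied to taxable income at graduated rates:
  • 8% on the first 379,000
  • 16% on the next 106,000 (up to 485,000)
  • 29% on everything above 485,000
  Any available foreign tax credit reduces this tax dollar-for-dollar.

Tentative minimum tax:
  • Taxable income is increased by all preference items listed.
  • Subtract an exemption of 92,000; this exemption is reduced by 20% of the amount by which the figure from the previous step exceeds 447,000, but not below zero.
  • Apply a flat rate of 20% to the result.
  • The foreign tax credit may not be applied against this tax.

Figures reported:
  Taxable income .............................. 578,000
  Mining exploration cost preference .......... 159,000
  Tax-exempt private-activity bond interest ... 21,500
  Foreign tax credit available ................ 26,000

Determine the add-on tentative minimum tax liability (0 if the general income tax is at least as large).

97,510

Tentative minimum tax:
  Adjusted income: 578,000 + 159,000 + 21,500 = 758,500
  Exemption: 92,000 − 20% × (758,500 − 447,000) = 92,000 − 62,300 = 29,700
  Base: 758,500 − 29,700 = 728,800
  728,800 × 20% = 145,760

General income tax:
  379,000 × 8% = 30,320
  106,000 × 16% = 16,960
  93,000 × 29% = 26,970
  → 74,250
  Less foreign tax credit 26,000 → 48,250

Excess of tentative minimum tax over general income tax: 145,760 − 48,250 = 97,510.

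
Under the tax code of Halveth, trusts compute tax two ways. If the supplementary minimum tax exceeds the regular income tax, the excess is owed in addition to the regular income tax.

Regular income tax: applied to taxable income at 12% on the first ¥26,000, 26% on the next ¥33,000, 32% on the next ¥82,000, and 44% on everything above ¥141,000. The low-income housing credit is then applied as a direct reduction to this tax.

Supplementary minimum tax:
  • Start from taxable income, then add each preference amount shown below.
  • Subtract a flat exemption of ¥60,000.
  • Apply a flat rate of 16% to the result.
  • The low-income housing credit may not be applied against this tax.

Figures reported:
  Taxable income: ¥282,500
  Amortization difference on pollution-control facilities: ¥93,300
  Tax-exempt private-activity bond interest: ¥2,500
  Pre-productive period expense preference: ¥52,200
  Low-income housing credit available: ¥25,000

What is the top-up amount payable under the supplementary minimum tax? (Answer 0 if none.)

¥0

Regular income tax:
  ¥26,000 × 12% = ¥3,120
  ¥33,000 × 26% = ¥8,580
  ¥82,000 × 32% = ¥26,240
  ¥141,500 × 44% = ¥62,260
  → ¥100,200
  Less low-income housing credit ¥25,000 → ¥75,200

Supplementary minimum tax:
  Adjusted income: ¥282,500 + ¥93,300 + ¥2,500 + ¥52,200 = ¥430,500
  Less exemption ¥60,000 → base ¥370,500
  ¥370,500 × 16% = ¥59,280

¥59,280 ≤ ¥75,200, so no add-on is due.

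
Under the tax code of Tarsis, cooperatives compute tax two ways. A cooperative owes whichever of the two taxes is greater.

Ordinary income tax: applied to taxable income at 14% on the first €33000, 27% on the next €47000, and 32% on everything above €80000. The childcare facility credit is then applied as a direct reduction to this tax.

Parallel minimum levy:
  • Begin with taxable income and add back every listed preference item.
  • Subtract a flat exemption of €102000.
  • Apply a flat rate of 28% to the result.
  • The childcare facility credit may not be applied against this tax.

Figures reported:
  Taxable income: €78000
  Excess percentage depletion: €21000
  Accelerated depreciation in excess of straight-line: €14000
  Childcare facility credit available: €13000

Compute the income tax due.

€3770

Ordinary income tax:
  €33000 × 14% = €4620
  €45000 × 27% = €12150
  → €16770
  Less childcare facility credit €13000 → €3770

Parallel minimum levy:
  Adjusted income: €78000 + €21000 + €14000 = €113000
  Less exemption €102000 → base €11000
  €11000 × 28% = €3080

€3770 > €3080, so the ordinary income tax governs.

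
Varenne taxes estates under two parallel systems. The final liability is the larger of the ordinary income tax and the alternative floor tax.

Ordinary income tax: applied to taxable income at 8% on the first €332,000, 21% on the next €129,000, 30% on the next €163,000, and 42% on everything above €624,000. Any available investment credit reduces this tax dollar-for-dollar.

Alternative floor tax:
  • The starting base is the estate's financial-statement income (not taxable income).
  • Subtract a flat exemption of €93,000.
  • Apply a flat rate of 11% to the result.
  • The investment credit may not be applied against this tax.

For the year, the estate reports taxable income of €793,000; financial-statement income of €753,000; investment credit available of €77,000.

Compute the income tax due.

Alternative floor tax:
  Base (financial-statement income): €753,000
  Less exemption €93,000 → base €660,000
  €660,000 × 11% = €72,600

Ordinary income tax:
  €332,000 × 8% = €26,560
  €129,000 × 21% = €27,090
  €163,000 × 30% = €48,900
  €169,000 × 42% = €70,980
  → €173,530
  Less investment credit €77,000 → €96,530

€96,530 > €72,600, so the ordinary income tax governs.

€96,530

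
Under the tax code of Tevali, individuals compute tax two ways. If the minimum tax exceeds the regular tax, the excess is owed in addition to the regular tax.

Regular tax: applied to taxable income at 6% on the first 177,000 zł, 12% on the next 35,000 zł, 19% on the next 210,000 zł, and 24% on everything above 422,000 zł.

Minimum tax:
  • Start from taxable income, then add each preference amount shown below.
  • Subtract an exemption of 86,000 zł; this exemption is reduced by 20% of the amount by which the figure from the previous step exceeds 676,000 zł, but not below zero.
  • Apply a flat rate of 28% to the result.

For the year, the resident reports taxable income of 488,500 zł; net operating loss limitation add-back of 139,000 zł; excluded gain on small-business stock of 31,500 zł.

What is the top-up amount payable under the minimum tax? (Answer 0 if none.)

89,760 zł

Minimum tax:
  Adjusted income: 488,500 zł + 139,000 zł + 31,500 zł = 659,000 zł
  Exemption: 659,000 zł ≤ 676,000 zł, so full 86,000 zł applies
  Base: 659,000 zł − 86,000 zł = 573,000 zł
  573,000 zł × 28% = 160,440 zł

Regular tax:
  177,000 zł × 6% = 10,620 zł
  35,000 zł × 12% = 4,200 zł
  210,000 zł × 19% = 39,900 zł
  66,500 zł × 24% = 15,960 zł
  → 70,680 zł

Excess of minimum tax over regular tax: 160,440 zł − 70,680 zł = 89,760 zł.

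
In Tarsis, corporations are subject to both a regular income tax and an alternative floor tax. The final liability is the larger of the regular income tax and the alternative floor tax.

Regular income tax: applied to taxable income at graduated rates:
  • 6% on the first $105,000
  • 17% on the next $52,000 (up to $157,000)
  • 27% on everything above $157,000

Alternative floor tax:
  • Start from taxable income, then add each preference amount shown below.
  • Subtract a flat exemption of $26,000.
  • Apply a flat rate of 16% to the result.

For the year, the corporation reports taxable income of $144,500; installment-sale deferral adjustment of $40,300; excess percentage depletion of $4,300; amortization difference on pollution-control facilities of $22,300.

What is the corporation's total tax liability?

Regular income tax:
  $105,000 × 6% = $6,300
  $39,500 × 17% = $6,715
  → $13,015

Alternative floor tax:
  Adjusted income: $144,500 + $40,300 + $4,300 + $22,300 = $211,400
  Less exemption $26,000 → base $185,400
  $185,400 × 16% = $29,664

$29,664 > $13,015, so the alternative floor tax is the binding amount.

$29,664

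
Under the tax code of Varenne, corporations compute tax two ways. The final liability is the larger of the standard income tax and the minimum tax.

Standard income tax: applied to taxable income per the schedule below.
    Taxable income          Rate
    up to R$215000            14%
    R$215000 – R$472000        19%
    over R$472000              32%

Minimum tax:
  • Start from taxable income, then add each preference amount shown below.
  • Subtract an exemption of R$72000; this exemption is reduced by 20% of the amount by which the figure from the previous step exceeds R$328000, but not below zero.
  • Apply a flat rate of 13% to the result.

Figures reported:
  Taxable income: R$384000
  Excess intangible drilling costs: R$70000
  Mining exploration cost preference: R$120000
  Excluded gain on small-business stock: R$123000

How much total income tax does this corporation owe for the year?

R$90610

Standard income tax:
  R$215000 × 14% = R$30100
  R$169000 × 19% = R$32110
  → R$62210

Minimum tax:
  Adjusted income: R$384000 + R$70000 + R$120000 + R$123000 = R$697000
  Exemption: 20% × (R$697000 − R$328000) = R$73800 ≥ R$72000, so the exemption is fully phased out
  Base: R$697000 − R$0 = R$697000
  R$697000 × 13% = R$90610

R$90610 > R$62210, so the minimum tax is the binding amount.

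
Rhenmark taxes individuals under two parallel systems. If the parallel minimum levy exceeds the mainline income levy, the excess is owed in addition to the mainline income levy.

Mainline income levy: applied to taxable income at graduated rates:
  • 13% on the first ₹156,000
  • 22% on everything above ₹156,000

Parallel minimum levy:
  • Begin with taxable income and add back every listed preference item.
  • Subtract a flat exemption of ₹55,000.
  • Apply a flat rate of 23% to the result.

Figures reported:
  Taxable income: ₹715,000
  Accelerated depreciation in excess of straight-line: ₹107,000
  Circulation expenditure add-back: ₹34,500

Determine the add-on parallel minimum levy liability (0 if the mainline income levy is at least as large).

Mainline income levy:
  ₹156,000 × 13% = ₹20,280
  ₹559,000 × 22% = ₹122,980
  → ₹143,260

Parallel minimum levy:
  Adjusted income: ₹715,000 + ₹107,000 + ₹34,500 = ₹856,500
  Less exemption ₹55,000 → base ₹801,500
  ₹801,500 × 23% = ₹184,345

Excess of parallel minimum levy over mainline income levy: ₹184,345 − ₹143,260 = ₹41,085.

₹41,085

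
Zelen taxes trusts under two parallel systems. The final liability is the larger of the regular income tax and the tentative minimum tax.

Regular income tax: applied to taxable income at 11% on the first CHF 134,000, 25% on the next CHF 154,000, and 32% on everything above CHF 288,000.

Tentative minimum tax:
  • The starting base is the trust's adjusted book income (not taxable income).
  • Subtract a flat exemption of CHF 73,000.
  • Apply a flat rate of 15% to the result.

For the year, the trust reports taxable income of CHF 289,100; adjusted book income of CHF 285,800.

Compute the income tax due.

Tentative minimum tax:
  Base (adjusted book income): CHF 285,800
  Less exemption CHF 73,000 → base CHF 212,800
  CHF 212,800 × 15% = CHF 31,920

Regular income tax:
  CHF 134,000 × 11% = CHF 14,740
  CHF 154,000 × 25% = CHF 38,500
  CHF 1,100 × 32% = CHF 352
  → CHF 53,592

CHF 53,592 > CHF 31,920, so the regular income tax governs.

CHF 53,592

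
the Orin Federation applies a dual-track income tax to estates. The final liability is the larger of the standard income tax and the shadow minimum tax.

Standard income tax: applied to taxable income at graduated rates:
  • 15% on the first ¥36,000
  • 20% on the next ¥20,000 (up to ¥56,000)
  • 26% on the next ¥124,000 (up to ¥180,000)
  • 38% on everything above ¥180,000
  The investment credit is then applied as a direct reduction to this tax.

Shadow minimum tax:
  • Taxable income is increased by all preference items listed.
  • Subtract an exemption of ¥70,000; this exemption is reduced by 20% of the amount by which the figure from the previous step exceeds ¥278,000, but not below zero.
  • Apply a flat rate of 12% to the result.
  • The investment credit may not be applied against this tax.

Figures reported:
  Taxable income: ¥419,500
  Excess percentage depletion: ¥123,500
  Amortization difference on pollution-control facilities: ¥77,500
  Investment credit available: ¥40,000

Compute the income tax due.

Standard income tax:
  ¥36,000 × 15% = ¥5,400
  ¥20,000 × 20% = ¥4,000
  ¥124,000 × 26% = ¥32,240
  ¥239,500 × 38% = ¥91,010
  → ¥132,650
  Less investment credit ¥40,000 → ¥92,650

Shadow minimum tax:
  Adjusted income: ¥419,500 + ¥123,500 + ¥77,500 = ¥620,500
  Exemption: ¥70,000 − 20% × (¥620,500 − ¥278,000) = ¥70,000 − ¥68,500 = ¥1,500
  Base: ¥620,500 − ¥1,500 = ¥619,000
  ¥619,000 × 12% = ¥74,280

¥92,650 > ¥74,280, so the standard income tax governs.

¥92,650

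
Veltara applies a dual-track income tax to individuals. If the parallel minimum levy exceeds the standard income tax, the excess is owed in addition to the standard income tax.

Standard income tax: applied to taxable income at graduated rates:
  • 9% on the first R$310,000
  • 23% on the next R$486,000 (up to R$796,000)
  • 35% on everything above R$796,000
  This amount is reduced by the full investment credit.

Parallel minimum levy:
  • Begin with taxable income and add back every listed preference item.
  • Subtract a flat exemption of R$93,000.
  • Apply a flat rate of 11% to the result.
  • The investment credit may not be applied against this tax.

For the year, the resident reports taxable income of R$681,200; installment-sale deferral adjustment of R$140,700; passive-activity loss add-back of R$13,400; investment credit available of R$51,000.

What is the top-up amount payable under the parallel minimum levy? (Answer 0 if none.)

R$19,377

Standard income tax:
  R$310,000 × 9% = R$27,900
  R$371,200 × 23% = R$85,376
  → R$113,276
  Less investment credit R$51,000 → R$62,276

Parallel minimum levy:
  Adjusted income: R$681,200 + R$140,700 + R$13,400 = R$835,300
  Less exemption R$93,000 → base R$742,300
  R$742,300 × 11% = R$81,653

Excess of parallel minimum levy over standard income tax: R$81,653 − R$62,276 = R$19,377.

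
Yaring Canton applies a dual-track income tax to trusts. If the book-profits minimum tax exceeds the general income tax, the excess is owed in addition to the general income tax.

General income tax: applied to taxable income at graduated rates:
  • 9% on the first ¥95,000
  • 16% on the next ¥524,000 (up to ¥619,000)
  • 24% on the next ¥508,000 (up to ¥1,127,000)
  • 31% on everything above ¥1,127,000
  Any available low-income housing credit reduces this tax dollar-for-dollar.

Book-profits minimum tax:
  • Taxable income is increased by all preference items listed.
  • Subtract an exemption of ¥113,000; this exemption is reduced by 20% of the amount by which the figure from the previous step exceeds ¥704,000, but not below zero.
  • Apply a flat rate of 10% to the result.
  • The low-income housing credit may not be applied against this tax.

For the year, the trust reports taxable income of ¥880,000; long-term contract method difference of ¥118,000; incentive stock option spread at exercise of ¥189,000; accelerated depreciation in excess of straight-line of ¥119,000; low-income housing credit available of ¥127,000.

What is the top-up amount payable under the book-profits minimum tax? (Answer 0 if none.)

¥102,570

Book-profits minimum tax:
  Adjusted income: ¥880,000 + ¥118,000 + ¥189,000 + ¥119,000 = ¥1,306,000
  Exemption: 20% × (¥1,306,000 − ¥704,000) = ¥120,400 ≥ ¥113,000, so the exemption is fully phased out
  Base: ¥1,306,000 − ¥0 = ¥1,306,000
  ¥1,306,000 × 10% = ¥130,600

General income tax:
  ¥95,000 × 9% = ¥8,550
  ¥524,000 × 16% = ¥83,840
  ¥261,000 × 24% = ¥62,640
  → ¥155,030
  Less low-income housing credit ¥127,000 → ¥28,030

Excess of book-profits minimum tax over general income tax: ¥130,600 − ¥28,030 = ¥102,570.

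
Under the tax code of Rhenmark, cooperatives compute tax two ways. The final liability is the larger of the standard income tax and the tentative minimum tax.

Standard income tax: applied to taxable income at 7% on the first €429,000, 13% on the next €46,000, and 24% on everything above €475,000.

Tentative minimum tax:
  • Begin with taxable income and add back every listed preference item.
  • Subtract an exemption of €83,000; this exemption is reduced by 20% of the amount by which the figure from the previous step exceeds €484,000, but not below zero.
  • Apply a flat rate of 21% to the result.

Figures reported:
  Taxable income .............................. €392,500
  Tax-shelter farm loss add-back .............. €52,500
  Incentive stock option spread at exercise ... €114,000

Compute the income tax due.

€103,110

Standard income tax:
  €392,500 × 7% = €27,475

Tentative minimum tax:
  Adjusted income: €392,500 + €52,500 + €114,000 = €559,000
  Exemption: €83,000 − 20% × (€559,000 − €484,000) = €83,000 − €15,000 = €68,000
  Base: €559,000 − €68,000 = €491,000
  €491,000 × 21% = €103,110

€103,110 > €27,475, so the tentative minimum tax is the binding amount.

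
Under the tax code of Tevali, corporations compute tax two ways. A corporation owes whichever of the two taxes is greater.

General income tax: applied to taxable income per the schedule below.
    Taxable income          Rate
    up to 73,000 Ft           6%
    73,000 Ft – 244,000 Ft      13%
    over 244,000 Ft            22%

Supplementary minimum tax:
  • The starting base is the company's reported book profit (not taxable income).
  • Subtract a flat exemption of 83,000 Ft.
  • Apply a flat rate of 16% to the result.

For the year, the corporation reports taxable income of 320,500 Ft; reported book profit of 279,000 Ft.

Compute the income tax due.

General income tax:
  73,000 Ft × 6% = 4,380 Ft
  171,000 Ft × 13% = 22,230 Ft
  76,500 Ft × 22% = 16,830 Ft
  → 43,440 Ft

Supplementary minimum tax:
  Base (reported book profit): 279,000 Ft
  Less exemption 83,000 Ft → base 196,000 Ft
  196,000 Ft × 16% = 31,360 Ft

43,440 Ft > 31,360 Ft, so the general income tax governs.

43,440 Ft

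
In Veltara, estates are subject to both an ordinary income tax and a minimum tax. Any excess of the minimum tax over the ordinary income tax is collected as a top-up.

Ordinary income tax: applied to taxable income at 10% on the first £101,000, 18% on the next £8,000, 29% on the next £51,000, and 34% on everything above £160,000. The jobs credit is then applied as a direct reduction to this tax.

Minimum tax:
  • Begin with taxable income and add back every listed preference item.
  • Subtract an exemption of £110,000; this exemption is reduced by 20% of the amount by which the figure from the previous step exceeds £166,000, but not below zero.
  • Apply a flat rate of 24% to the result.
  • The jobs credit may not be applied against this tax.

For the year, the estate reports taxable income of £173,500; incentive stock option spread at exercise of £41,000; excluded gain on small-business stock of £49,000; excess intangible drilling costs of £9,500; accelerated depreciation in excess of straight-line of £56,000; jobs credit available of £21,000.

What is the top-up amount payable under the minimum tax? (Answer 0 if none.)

£50,464

Ordinary income tax:
  £101,000 × 10% = £10,100
  £8,000 × 18% = £1,440
  £51,000 × 29% = £14,790
  £13,500 × 34% = £4,590
  → £30,920
  Less jobs credit £21,000 → £9,920

Minimum tax:
  Adjusted income: £173,500 + £41,000 + £49,000 + £9,500 + £56,000 = £329,000
  Exemption: £110,000 − 20% × (£329,000 − £166,000) = £110,000 − £32,600 = £77,400
  Base: £329,000 − £77,400 = £251,600
  £251,600 × 24% = £60,384

Excess of minimum tax over ordinary income tax: £60,384 − £9,920 = £50,464.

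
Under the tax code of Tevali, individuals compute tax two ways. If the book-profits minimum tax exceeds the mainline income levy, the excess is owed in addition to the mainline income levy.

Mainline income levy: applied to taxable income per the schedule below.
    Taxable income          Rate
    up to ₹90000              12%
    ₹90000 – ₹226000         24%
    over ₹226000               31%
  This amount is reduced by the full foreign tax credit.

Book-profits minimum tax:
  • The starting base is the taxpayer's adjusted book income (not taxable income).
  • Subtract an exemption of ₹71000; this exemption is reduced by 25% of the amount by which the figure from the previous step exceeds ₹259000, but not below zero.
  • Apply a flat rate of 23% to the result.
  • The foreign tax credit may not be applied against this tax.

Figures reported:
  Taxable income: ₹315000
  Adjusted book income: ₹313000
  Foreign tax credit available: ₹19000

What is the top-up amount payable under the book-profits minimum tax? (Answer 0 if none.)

Mainline income levy:
  ₹90000 × 12% = ₹10800
  ₹136000 × 24% = ₹32640
  ₹89000 × 31% = ₹27590
  → ₹71030
  Less foreign tax credit ₹19000 → ₹52030

Book-profits minimum tax:
  Base (adjusted book income): ₹313000
  Exemption: ₹71000 − 25% × (₹313000 − ₹259000) = ₹71000 − ₹13500 = ₹57500
  Base: ₹313000 − ₹57500 = ₹255500
  ₹255500 × 23% = ₹58765

Excess of book-profits minimum tax over mainline income levy: ₹58765 − ₹52030 = ₹6735.

₹6735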